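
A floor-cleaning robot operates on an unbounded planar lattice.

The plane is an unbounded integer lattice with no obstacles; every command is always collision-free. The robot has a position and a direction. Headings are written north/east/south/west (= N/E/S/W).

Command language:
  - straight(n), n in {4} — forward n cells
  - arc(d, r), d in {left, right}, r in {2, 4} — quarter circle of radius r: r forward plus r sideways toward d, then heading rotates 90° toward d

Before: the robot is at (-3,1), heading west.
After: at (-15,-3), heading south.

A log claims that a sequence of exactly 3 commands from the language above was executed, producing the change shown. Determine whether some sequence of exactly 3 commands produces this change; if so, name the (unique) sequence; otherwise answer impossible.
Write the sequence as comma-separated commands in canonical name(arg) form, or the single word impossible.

straight(4), straight(4), arc(left, 4)

key: position moved to (-15,-3) AND the heading swung to S — translation plus rotation needed
begin: at (-3,1), heading west
step 1 (straight(4)): at (-7,1), heading west
step 2 (straight(4)): at (-11,1), heading west
step 3 (arc(left, 4)): at (-15,-3), heading south
all 125 alternatives checked — unique.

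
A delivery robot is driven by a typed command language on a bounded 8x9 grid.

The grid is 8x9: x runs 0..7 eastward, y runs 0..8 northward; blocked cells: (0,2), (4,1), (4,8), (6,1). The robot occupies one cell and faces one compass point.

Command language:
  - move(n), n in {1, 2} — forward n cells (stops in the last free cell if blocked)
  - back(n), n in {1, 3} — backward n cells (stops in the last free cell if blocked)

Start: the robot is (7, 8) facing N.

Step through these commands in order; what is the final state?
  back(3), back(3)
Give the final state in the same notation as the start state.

t0: (7, 8) facing N
t=1 back(3) ⇒ (7, 5) facing N
t=2 back(3) ⇒ (7, 2) facing N

(7, 2) facing N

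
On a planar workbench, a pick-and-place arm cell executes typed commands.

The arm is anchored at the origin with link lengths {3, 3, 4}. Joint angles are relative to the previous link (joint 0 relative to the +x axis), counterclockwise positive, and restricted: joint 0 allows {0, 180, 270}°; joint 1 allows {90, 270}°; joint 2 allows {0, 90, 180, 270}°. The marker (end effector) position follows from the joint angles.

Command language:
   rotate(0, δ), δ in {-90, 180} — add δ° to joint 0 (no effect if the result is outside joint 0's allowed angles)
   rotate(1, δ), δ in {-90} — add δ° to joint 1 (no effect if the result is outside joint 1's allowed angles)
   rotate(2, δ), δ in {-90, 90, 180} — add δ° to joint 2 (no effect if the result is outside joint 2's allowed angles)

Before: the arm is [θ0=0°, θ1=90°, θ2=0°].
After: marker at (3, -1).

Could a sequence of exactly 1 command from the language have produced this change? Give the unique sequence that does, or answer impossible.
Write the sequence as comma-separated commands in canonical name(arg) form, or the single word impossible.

rotate(2, 180)

initial: [θ0=0°, θ1=90°, θ2=0°]
step 1 (rotate(2, 180)): [θ0=0°, θ1=90°, θ2=180°]
all 6 alternatives checked — unique.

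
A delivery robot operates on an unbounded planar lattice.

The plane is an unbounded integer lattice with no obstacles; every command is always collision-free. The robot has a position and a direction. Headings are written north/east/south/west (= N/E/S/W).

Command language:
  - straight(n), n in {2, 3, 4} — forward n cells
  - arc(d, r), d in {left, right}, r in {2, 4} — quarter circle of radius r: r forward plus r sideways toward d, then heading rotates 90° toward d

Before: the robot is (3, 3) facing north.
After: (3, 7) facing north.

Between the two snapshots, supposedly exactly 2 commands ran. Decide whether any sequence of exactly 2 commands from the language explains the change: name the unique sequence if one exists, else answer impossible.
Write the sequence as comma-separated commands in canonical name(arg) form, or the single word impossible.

straight(2), straight(2)

key: still facing N at the end — nothing in the sequence rotates
start: (3, 3) facing north
1. straight(2) → (3, 5) facing north
2. straight(2) → (3, 7) facing north
no rival 2-sequence matches.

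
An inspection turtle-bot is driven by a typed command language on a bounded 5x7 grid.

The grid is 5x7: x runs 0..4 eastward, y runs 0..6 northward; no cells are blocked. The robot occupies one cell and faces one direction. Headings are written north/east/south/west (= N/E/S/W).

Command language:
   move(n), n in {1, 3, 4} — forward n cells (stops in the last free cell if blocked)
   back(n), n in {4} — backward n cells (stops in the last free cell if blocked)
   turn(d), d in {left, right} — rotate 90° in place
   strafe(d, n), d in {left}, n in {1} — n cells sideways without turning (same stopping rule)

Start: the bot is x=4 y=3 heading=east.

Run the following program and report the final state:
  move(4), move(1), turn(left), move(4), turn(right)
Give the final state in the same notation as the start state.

begin: x=4 y=3 heading=east
t=1 move(4) ⇒ x=4 y=3 heading=east
t=2 move(1) ⇒ x=4 y=3 heading=east
t=3 turn(left) ⇒ x=4 y=3 heading=north
t=4 move(4) ⇒ x=4 y=6 heading=north
t=5 turn(right) ⇒ x=4 y=6 heading=east

x=4 y=6 heading=east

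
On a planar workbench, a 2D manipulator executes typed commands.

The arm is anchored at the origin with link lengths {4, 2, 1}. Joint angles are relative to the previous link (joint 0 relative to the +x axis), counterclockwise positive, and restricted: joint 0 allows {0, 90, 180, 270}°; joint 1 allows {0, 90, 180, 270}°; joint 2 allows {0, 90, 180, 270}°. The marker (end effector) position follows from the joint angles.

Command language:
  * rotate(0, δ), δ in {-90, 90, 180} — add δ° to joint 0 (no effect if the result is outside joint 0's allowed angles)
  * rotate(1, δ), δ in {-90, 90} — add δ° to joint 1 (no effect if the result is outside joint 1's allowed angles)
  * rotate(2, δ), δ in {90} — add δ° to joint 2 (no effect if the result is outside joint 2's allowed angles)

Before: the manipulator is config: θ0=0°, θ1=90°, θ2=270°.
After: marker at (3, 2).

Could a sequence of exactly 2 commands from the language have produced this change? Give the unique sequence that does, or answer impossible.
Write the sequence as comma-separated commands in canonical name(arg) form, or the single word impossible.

t0: config: θ0=0°, θ1=90°, θ2=270°
t=1 rotate(2, 90) ⇒ config: θ0=0°, θ1=90°, θ2=0°
t=2 rotate(2, 90) ⇒ config: θ0=0°, θ1=90°, θ2=90°
uniquely the one of 36 2-step routes that fits.

rotate(2, 90), rotate(2, 90)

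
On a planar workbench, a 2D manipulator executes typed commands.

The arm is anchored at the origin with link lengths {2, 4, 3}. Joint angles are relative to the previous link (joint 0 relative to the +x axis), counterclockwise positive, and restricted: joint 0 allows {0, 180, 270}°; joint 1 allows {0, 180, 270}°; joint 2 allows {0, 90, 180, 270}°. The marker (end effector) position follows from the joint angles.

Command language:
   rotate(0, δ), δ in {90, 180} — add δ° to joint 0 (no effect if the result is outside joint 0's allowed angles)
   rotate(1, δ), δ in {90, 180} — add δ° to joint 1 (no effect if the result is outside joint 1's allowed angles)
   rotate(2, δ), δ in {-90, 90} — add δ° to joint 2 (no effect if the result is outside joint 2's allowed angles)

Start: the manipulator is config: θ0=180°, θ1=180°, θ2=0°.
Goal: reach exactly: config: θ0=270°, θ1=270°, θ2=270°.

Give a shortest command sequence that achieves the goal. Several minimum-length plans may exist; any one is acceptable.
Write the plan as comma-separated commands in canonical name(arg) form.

from: config: θ0=180°, θ1=180°, θ2=0°
t=1 rotate(1, 90) ⇒ config: θ0=180°, θ1=270°, θ2=0°
t=2 rotate(0, 90) ⇒ config: θ0=270°, θ1=270°, θ2=0°
t=3 rotate(2, -90) ⇒ config: θ0=270°, θ1=270°, θ2=270°
no 2-step plan works, so 3 is optimal.

rotate(1, 90), rotate(0, 90), rotate(2, -90)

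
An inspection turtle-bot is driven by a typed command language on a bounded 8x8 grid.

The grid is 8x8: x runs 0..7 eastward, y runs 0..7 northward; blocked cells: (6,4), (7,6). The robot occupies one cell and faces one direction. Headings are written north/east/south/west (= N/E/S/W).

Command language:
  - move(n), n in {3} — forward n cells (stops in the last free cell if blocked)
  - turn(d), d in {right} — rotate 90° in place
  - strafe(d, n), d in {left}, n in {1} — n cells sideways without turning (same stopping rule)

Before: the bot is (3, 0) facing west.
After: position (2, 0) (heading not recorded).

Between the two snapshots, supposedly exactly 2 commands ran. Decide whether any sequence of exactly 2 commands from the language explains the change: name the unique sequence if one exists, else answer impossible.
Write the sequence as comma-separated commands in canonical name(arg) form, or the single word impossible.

turn(right), strafe(left, 1)

key: order matters: swapping turn(right) and strafe(left, 1) lands elsewhere
initial: (3, 0) facing west
[1] after turn(right): (3, 0) facing north
[2] after strafe(left, 1): (2, 0) facing north
all 9 alternatives checked — unique.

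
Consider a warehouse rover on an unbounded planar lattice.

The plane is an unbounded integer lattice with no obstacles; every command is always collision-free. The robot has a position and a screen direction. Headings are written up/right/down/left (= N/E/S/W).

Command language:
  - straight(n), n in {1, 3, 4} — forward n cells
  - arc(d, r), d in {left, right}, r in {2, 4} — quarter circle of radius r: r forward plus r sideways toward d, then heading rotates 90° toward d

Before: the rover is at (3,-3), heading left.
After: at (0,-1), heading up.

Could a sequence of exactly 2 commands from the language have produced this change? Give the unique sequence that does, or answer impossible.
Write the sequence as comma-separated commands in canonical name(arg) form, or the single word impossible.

straight(1), arc(right, 2)

key: cell and facing (now N) both changed — the 2 commands mix motion and turning
t0: at (3,-3), heading left
1. straight(1) → at (2,-3), heading left
2. arc(right, 2) → at (0,-1), heading up
all 49 alternatives checked — unique.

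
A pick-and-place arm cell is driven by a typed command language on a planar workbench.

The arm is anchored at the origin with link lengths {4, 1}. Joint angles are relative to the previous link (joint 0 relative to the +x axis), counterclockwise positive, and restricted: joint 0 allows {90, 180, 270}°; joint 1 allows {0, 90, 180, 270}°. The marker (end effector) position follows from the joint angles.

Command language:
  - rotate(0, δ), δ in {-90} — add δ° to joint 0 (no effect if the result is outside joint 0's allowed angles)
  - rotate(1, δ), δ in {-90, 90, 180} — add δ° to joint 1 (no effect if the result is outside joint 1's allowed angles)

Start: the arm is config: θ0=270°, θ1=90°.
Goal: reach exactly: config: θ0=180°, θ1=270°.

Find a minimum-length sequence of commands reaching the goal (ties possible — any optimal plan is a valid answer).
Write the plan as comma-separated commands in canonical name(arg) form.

t0: config: θ0=270°, θ1=90°
t=1 rotate(0, -90) ⇒ config: θ0=180°, θ1=90°
t=2 rotate(1, 180) ⇒ config: θ0=180°, θ1=270°
nothing shorter than 2 reaches the goal.

rotate(0, -90), rotate(1, 180)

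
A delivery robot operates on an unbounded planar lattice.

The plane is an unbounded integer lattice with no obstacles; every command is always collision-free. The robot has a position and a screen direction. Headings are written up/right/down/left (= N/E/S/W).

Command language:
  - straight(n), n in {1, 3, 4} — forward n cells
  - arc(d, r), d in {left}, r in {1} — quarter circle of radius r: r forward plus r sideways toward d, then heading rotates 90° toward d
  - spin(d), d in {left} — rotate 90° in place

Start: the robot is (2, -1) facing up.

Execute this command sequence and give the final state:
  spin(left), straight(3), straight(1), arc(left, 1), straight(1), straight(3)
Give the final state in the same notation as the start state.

begin: (2, -1) facing up
t=1 spin(left) ⇒ (2, -1) facing left
t=2 straight(3) ⇒ (-1, -1) facing left
t=3 straight(1) ⇒ (-2, -1) facing left
t=4 arc(left, 1) ⇒ (-3, -2) facing down
t=5 straight(1) ⇒ (-3, -3) facing down
t=6 straight(3) ⇒ (-3, -6) facing down

(-3, -6) facing down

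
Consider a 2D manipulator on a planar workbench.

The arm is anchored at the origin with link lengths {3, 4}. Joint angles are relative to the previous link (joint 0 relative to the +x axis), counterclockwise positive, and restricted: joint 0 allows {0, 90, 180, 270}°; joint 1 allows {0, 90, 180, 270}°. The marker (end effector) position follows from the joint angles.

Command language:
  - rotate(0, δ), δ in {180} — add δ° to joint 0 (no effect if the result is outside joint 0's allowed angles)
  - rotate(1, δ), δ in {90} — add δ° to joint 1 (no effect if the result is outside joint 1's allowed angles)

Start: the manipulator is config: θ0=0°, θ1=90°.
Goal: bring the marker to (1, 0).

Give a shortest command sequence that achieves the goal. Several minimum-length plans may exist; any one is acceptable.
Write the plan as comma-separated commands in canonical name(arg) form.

rotate(0, 180), rotate(1, 90)

start: config: θ0=0°, θ1=90°
t=1 rotate(0, 180) ⇒ config: θ0=180°, θ1=90°
t=2 rotate(1, 90) ⇒ config: θ0=180°, θ1=180°
no 1-step plan works, so 2 is optimal.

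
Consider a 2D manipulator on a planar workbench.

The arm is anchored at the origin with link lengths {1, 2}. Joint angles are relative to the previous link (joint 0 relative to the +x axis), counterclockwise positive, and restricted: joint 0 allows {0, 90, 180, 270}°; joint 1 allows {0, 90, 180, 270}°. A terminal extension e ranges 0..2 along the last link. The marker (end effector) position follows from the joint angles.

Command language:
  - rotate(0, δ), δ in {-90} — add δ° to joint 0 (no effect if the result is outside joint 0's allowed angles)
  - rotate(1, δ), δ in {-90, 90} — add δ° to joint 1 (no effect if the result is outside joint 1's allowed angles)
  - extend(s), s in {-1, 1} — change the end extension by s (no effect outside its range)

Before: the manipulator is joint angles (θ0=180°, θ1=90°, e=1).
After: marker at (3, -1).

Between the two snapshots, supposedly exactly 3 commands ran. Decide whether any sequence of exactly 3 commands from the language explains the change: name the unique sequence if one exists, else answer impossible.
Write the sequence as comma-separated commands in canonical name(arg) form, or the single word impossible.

begin: joint angles (θ0=180°, θ1=90°, e=1)
[1] after rotate(0, -90): joint angles (θ0=90°, θ1=90°, e=1)
[2] after rotate(0, -90): joint angles (θ0=0°, θ1=90°, e=1)
[3] after rotate(0, -90): joint angles (θ0=270°, θ1=90°, e=1)
all 125 alternatives checked — unique.

rotate(0, -90), rotate(0, -90), rotate(0, -90)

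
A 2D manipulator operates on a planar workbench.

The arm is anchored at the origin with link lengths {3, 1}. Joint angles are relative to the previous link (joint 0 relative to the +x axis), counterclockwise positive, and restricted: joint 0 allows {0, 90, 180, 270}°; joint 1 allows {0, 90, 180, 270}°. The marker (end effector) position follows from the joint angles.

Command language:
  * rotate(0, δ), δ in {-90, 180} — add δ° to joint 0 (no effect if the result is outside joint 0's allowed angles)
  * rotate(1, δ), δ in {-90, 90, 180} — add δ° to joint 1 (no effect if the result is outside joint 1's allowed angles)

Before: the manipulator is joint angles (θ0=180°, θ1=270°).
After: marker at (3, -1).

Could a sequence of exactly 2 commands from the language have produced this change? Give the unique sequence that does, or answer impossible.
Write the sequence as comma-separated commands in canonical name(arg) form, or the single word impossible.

rotate(0, -90), rotate(0, -90)

begin: joint angles (θ0=180°, θ1=270°)
step 1 (rotate(0, -90)): joint angles (θ0=90°, θ1=270°)
step 2 (rotate(0, -90)): joint angles (θ0=0°, θ1=270°)
no rival 2-sequence matches.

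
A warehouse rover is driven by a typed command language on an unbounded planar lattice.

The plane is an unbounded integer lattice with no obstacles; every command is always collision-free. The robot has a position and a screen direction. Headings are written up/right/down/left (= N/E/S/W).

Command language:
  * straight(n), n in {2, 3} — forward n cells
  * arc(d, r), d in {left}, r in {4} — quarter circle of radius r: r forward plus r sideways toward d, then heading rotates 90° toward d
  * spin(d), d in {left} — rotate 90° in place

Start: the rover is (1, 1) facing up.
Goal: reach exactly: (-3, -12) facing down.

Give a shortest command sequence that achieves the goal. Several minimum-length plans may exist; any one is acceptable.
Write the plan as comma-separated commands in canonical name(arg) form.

spin(left), arc(left, 4), straight(3), straight(3), straight(3)

t0: (1, 1) facing up
[1] after spin(left): (1, 1) facing left
[2] after arc(left, 4): (-3, -3) facing down
[3] after straight(3): (-3, -6) facing down
[4] after straight(3): (-3, -9) facing down
[5] after straight(3): (-3, -12) facing down
nothing shorter than 5 reaches the goal.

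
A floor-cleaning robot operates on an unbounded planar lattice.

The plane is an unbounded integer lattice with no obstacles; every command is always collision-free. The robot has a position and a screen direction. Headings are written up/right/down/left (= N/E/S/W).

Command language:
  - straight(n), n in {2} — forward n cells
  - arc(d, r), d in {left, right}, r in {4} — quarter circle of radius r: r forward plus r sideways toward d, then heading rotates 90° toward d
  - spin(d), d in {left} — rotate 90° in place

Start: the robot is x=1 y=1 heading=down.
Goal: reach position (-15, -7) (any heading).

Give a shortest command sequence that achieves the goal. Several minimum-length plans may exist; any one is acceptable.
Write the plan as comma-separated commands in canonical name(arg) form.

initial: x=1 y=1 heading=down
[1] after arc(right, 4): x=-3 y=-3 heading=left
[2] after arc(left, 4): x=-7 y=-7 heading=down
[3] after arc(right, 4): x=-11 y=-11 heading=left
[4] after arc(right, 4): x=-15 y=-7 heading=up
minimal: 4 command(s), checked below 4.

arc(right, 4), arc(left, 4), arc(right, 4), arc(right, 4)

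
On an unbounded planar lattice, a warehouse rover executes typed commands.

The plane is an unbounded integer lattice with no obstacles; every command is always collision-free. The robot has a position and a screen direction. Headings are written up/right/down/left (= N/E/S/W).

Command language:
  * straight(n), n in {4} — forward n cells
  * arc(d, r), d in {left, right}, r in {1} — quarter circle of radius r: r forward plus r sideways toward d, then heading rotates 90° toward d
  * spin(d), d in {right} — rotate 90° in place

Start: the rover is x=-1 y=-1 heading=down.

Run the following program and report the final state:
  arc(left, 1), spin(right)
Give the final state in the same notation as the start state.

start: x=-1 y=-1 heading=down
step 1 (arc(left, 1)): x=0 y=-2 heading=right
step 2 (spin(right)): x=0 y=-2 heading=down

x=0 y=-2 heading=down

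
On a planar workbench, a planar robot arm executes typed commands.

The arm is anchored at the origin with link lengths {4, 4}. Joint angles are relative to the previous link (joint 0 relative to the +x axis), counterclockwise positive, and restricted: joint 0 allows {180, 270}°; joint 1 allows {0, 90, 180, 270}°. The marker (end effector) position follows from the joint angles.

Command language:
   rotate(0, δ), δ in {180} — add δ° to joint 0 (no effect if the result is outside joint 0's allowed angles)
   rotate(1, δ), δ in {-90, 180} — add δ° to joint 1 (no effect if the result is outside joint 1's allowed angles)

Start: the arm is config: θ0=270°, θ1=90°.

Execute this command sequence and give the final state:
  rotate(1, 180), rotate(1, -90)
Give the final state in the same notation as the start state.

config: θ0=270°, θ1=180°

t0: config: θ0=270°, θ1=90°
1. rotate(1, 180) → config: θ0=270°, θ1=270°
2. rotate(1, -90) → config: θ0=270°, θ1=180°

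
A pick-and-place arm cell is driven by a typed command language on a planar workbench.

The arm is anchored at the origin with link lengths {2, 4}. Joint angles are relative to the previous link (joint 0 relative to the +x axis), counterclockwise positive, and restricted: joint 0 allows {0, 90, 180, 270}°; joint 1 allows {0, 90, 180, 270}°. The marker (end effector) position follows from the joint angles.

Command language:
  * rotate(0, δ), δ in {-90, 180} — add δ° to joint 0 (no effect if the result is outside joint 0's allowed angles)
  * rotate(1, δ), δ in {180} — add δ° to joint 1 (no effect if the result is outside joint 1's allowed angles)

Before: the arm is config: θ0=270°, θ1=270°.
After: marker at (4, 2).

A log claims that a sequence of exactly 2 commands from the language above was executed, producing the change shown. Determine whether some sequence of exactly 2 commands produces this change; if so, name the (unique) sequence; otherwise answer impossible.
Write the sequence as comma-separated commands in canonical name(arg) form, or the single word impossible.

rotate(0, -90), rotate(0, -90)

start: config: θ0=270°, θ1=270°
t=1 rotate(0, -90) ⇒ config: θ0=180°, θ1=270°
t=2 rotate(0, -90) ⇒ config: θ0=90°, θ1=270°
uniquely the one of 9 2-step routes that fits.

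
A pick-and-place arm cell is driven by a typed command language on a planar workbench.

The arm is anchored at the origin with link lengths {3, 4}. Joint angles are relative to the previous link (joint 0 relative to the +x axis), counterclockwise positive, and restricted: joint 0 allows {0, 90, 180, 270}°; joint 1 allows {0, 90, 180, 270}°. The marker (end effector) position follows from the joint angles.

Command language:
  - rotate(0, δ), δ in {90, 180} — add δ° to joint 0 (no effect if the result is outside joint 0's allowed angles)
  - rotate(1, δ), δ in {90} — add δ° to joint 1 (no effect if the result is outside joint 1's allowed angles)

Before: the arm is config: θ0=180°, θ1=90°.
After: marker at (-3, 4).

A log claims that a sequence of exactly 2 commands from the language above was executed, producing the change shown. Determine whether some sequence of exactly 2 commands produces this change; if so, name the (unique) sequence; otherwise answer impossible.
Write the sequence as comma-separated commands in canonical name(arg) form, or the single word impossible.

rotate(1, 90), rotate(1, 90)

begin: config: θ0=180°, θ1=90°
step 1 (rotate(1, 90)): config: θ0=180°, θ1=180°
step 2 (rotate(1, 90)): config: θ0=180°, θ1=270°
no rival 2-sequence matches.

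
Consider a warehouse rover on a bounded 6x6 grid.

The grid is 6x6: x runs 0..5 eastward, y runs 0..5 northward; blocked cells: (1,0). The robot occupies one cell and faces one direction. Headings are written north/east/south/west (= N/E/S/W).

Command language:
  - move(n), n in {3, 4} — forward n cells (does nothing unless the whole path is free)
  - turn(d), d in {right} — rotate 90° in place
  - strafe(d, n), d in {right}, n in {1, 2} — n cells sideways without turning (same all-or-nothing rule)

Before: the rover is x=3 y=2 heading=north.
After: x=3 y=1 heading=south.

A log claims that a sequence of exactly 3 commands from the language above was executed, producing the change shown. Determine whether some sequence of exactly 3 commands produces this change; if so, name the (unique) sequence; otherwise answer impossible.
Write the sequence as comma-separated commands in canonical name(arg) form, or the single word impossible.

turn(right), strafe(right, 1), turn(right)

key: position moved to (3,1) AND the heading swung to S — translation plus rotation needed
begin: x=3 y=2 heading=north
step 1 (turn(right)): x=3 y=2 heading=east
step 2 (strafe(right, 1)): x=3 y=1 heading=east
step 3 (turn(right)): x=3 y=1 heading=south
all 125 alternatives checked — unique.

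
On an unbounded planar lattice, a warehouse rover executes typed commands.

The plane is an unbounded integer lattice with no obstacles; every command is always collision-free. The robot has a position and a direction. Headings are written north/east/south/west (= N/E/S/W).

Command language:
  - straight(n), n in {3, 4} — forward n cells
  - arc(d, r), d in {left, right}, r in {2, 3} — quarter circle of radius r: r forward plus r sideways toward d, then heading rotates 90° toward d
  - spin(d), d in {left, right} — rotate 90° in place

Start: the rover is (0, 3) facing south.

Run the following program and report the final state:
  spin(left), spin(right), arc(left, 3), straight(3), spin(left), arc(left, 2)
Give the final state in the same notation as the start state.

begin: (0, 3) facing south
t=1 spin(left) ⇒ (0, 3) facing east
t=2 spin(right) ⇒ (0, 3) facing south
t=3 arc(left, 3) ⇒ (3, 0) facing east
t=4 straight(3) ⇒ (6, 0) facing east
t=5 spin(left) ⇒ (6, 0) facing north
t=6 arc(left, 2) ⇒ (4, 2) facing west

(4, 2) facing west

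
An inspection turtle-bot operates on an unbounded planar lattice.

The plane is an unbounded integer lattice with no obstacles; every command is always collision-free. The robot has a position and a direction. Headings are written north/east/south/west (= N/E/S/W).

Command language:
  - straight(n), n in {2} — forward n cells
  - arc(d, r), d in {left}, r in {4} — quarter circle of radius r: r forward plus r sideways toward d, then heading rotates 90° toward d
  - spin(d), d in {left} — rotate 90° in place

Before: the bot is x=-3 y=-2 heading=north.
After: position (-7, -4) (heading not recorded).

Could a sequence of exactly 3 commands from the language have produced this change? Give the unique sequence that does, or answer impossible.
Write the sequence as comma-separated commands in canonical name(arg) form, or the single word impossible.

key: order matters: swapping straight(2) and arc(left, 4) lands elsewhere
t0: x=-3 y=-2 heading=north
step 1 (straight(2)): x=-3 y=0 heading=north
step 2 (spin(left)): x=-3 y=0 heading=west
step 3 (arc(left, 4)): x=-7 y=-4 heading=south
no other 3-command option fits: unique.

straight(2), spin(left), arc(left, 4)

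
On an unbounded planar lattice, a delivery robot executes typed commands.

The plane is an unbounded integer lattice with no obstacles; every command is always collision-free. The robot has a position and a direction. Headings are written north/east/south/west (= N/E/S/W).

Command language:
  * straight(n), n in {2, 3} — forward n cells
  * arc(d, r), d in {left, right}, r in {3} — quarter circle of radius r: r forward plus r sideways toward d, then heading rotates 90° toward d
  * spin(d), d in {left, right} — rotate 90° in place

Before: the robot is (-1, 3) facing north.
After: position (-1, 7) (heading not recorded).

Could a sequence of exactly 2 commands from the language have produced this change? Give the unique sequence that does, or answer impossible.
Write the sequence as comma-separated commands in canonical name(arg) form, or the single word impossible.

straight(2), straight(2)

from: (-1, 3) facing north
step 1 (straight(2)): (-1, 5) facing north
step 2 (straight(2)): (-1, 7) facing north
no other 2-command option fits: unique.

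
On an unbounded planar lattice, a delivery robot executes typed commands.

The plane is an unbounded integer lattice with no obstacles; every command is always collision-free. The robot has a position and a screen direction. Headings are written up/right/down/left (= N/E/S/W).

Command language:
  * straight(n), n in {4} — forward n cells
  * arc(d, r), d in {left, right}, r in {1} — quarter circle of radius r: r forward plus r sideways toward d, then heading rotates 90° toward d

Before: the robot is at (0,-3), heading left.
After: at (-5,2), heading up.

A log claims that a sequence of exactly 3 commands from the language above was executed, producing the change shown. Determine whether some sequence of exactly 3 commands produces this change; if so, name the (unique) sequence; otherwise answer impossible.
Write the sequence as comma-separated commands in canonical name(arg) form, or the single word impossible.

straight(4), arc(right, 1), straight(4)

key: position moved to (-5,2) AND the heading swung to N — translation plus rotation needed
from: at (0,-3), heading left
step 1 (straight(4)): at (-4,-3), heading left
step 2 (arc(right, 1)): at (-5,-2), heading up
step 3 (straight(4)): at (-5,2), heading up
uniquely the one of 27 3-step routes that fits.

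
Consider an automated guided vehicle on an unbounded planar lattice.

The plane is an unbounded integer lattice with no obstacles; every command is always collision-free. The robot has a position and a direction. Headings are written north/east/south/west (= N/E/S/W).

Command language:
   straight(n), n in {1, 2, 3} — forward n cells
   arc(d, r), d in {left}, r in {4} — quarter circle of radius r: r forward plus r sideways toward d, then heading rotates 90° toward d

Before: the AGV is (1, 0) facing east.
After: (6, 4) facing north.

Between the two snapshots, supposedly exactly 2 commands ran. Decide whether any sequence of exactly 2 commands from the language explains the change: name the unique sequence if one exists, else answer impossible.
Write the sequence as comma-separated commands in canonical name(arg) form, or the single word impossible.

straight(1), arc(left, 4)

key: order matters: swapping straight(1) and arc(left, 4) lands elsewhere
begin: (1, 0) facing east
step 1 (straight(1)): (2, 0) facing east
step 2 (arc(left, 4)): (6, 4) facing north
all 16 alternatives checked — unique.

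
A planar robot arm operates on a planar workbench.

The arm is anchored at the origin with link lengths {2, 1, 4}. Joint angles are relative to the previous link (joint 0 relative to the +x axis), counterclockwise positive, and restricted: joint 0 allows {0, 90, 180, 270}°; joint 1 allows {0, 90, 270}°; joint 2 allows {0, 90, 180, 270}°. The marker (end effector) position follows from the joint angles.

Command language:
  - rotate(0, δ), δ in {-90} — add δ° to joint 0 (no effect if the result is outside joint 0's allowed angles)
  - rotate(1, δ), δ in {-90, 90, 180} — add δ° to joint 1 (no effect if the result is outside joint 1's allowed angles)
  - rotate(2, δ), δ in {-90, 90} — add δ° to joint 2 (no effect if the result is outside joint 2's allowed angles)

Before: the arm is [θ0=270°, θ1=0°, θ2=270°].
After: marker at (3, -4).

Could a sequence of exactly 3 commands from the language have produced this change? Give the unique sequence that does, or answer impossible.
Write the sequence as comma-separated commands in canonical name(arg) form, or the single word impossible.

rotate(0, -90), rotate(0, -90), rotate(0, -90)

start: [θ0=270°, θ1=0°, θ2=270°]
t=1 rotate(0, -90) ⇒ [θ0=180°, θ1=0°, θ2=270°]
t=2 rotate(0, -90) ⇒ [θ0=90°, θ1=0°, θ2=270°]
t=3 rotate(0, -90) ⇒ [θ0=0°, θ1=0°, θ2=270°]
no rival 3-sequence matches.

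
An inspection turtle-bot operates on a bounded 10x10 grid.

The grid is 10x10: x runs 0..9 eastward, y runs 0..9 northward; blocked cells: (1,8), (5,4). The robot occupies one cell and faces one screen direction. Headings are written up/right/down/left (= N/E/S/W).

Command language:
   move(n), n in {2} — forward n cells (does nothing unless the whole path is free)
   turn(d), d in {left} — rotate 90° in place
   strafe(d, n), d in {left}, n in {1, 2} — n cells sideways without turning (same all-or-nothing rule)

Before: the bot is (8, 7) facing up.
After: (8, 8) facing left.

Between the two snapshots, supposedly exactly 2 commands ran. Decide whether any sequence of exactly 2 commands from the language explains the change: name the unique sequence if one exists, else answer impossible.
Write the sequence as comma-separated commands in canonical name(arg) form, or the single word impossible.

all 16 sequences checked — none match.

impossible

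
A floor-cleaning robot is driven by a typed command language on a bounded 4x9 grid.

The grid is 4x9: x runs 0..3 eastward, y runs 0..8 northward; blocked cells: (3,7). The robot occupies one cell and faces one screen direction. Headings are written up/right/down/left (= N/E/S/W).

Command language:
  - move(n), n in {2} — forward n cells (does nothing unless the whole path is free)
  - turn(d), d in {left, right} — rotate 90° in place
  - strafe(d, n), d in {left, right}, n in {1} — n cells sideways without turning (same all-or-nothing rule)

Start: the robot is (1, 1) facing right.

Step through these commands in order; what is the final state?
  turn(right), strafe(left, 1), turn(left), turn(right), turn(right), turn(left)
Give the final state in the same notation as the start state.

from: (1, 1) facing right
t=1 turn(right) ⇒ (1, 1) facing down
t=2 strafe(left, 1) ⇒ (2, 1) facing down
t=3 turn(left) ⇒ (2, 1) facing right
t=4 turn(right) ⇒ (2, 1) facing down
t=5 turn(right) ⇒ (2, 1) facing left
t=6 turn(left) ⇒ (2, 1) facing down

(2, 1) facing down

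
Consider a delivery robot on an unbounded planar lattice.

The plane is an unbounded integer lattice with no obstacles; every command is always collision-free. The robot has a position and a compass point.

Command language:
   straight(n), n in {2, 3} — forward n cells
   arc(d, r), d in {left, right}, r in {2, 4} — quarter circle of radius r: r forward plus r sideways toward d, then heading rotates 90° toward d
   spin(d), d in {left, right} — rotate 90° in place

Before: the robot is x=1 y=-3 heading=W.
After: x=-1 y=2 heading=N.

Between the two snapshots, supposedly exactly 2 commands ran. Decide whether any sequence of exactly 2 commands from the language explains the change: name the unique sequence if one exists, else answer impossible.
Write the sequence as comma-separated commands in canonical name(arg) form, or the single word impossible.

arc(right, 2), straight(3)

key: running straight(3) before arc(right, 2) would end elsewhere — order is forced
initial: x=1 y=-3 heading=W
t=1 arc(right, 2) ⇒ x=-1 y=-1 heading=N
t=2 straight(3) ⇒ x=-1 y=2 heading=N
uniquely the one of 64 2-step routes that fits.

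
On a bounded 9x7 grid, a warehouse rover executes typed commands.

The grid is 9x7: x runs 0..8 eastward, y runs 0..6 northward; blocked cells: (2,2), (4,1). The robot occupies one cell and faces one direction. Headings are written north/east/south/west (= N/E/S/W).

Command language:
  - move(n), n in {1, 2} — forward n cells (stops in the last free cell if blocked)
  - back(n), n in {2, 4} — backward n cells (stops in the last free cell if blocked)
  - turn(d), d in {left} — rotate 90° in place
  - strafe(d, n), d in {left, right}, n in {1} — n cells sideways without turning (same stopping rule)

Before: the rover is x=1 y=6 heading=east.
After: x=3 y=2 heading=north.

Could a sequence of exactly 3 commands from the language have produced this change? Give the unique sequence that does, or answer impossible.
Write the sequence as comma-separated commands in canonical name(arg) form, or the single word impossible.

key: position moved to (3,2) AND the heading swung to N — translation plus rotation needed
start: x=1 y=6 heading=east
t=1 move(2) ⇒ x=3 y=6 heading=east
t=2 turn(left) ⇒ x=3 y=6 heading=north
t=3 back(4) ⇒ x=3 y=2 heading=north
all 343 alternatives checked — unique.

move(2), turn(left), back(4)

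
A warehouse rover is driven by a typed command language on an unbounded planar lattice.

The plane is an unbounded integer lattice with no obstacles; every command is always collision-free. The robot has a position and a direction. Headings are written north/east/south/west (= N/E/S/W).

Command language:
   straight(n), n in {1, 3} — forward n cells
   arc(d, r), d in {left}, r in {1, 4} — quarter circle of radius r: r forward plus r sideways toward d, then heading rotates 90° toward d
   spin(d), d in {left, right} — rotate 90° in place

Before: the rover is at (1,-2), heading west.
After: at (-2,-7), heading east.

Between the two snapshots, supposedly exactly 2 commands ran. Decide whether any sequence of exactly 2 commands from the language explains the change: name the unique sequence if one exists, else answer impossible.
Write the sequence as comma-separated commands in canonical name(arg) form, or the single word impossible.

key: running arc(left, 1) before arc(left, 4) would end elsewhere — order is forced
t0: at (1,-2), heading west
t=1 arc(left, 4) ⇒ at (-3,-6), heading south
t=2 arc(left, 1) ⇒ at (-2,-7), heading east
no rival 2-sequence matches.

arc(left, 4), arc(left, 1)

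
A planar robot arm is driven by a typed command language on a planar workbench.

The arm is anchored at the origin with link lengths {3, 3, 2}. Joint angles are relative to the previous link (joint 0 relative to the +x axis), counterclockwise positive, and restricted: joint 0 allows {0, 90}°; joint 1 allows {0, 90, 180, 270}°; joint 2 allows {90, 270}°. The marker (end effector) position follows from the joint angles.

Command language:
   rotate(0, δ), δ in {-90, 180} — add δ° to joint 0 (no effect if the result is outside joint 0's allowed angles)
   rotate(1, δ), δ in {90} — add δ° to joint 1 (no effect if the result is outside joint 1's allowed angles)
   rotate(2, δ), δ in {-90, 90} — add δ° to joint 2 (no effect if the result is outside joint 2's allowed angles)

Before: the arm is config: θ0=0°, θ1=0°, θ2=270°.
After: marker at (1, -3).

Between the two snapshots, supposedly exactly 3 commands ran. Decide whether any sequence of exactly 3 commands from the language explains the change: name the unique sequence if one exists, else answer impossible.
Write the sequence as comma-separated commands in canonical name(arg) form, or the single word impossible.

initial: config: θ0=0°, θ1=0°, θ2=270°
step 1 (rotate(1, 90)): config: θ0=0°, θ1=90°, θ2=270°
step 2 (rotate(1, 90)): config: θ0=0°, θ1=180°, θ2=270°
step 3 (rotate(1, 90)): config: θ0=0°, θ1=270°, θ2=270°
all 125 alternatives checked — unique.

rotate(1, 90), rotate(1, 90), rotate(1, 90)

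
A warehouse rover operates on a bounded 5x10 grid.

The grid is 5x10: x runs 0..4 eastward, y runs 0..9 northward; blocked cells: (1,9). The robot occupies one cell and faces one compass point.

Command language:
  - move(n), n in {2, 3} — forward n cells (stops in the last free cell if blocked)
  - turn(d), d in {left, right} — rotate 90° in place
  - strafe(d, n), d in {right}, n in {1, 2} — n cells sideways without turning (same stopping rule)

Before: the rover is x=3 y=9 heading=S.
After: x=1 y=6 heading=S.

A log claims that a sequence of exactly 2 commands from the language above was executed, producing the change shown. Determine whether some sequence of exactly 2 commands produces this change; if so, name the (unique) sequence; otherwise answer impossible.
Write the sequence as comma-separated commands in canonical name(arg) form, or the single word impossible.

key: running strafe(right, 2) before move(3) would end elsewhere — order is forced
t0: x=3 y=9 heading=S
1. move(3) → x=3 y=6 heading=S
2. strafe(right, 2) → x=1 y=6 heading=S
no rival 2-sequence matches.

move(3), strafe(right, 2)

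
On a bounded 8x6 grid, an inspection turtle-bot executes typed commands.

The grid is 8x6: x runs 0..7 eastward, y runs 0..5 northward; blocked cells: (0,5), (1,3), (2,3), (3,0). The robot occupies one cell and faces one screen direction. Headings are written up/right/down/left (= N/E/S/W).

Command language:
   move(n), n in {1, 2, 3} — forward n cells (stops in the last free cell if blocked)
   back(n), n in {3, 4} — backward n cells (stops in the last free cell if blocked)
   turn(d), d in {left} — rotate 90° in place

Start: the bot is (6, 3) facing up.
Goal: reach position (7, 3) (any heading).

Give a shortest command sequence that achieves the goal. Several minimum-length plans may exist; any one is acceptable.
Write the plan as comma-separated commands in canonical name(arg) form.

turn(left), back(3)

initial: (6, 3) facing up
t=1 turn(left) ⇒ (6, 3) facing left
t=2 back(3) ⇒ (7, 3) facing left
minimal: 2 command(s), checked below 2.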